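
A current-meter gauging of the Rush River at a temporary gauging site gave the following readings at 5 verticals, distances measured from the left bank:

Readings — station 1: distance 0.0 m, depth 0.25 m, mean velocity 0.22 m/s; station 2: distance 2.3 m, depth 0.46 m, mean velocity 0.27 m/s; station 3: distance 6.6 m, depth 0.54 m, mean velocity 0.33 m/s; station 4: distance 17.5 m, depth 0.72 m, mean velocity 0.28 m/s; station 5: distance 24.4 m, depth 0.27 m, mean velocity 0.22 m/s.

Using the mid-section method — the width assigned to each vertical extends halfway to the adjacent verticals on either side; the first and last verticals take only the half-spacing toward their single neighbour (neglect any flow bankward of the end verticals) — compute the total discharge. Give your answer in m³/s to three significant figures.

3.83 m³/s

w_1 = (2.3 − 0.0)/2 = 1.15 m; q_1 = 0.22 × 0.25 × 1.15 = 0.06325 m³/s
w_2 = (6.6 − 0.0)/2 = 3.3 m; q_2 = 0.27 × 0.46 × 3.3 = 0.4099 m³/s
w_3 = (17.5 − 2.3)/2 = 7.6 m; q_3 = 0.33 × 0.54 × 7.6 = 1.354 m³/s
w_4 = (24.4 − 6.6)/2 = 8.9 m; q_4 = 0.28 × 0.72 × 8.9 = 1.794 m³/s
w_5 = (24.4 − 17.5)/2 = 3.45 m; q_5 = 0.22 × 0.27 × 3.45 = 0.2049 m³/s
Q = Σ qᵢ = 3.827 m³/s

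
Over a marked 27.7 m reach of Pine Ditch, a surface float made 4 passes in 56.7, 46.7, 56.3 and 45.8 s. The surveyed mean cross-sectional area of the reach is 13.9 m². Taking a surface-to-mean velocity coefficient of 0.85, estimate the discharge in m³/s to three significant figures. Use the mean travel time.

t̄ = (56.7 + 46.7 + 56.3 + 45.8) / 4 = 51.375 s
v_surface = L / t̄ = 27.7 / 51.375 = 0.5392 m/s
v_mean = 0.85 × 0.5392 = 0.4583 m/s
Q = A × v_mean = 13.9 × 0.4583 = 6.370 m³/s

6.37 m³/s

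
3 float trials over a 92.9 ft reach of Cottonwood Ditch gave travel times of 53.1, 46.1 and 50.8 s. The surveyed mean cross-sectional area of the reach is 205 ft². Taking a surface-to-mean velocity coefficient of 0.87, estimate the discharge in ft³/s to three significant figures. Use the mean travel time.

331 ft³/s

t̄ = (53.1 + 46.1 + 50.8) / 3 = 50 s
v_surface = L / t̄ = 92.9 / 50 = 1.858 ft/s
v_mean = 0.87 × 1.858 = 1.616 ft/s
Q = A × v_mean = 205 × 1.616 = 331.4 ft³/s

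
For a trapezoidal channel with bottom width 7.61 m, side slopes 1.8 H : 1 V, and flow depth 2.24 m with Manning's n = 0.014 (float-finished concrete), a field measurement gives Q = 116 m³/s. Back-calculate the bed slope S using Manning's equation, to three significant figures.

A = (b + z·y)·y = (7.61 + 1.8×2.24)×2.24 = 26.08 m²
P = b + 2y√(1+z²) = 7.61 + 2×2.24×√(1+1.8²) = 16.83 m
R = A/P = 26.08/16.83 = 1.549 m
S = (Q·n / (1·A·R^(2/3)))² = (116×0.014 / (1×26.08×1.339))² = 0.002164

0.00216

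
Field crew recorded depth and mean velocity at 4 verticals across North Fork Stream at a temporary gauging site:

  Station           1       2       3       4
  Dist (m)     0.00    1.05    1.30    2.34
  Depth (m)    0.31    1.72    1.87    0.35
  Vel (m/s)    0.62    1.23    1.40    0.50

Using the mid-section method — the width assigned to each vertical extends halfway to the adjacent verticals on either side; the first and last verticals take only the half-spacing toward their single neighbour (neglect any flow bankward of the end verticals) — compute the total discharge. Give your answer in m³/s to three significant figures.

w_1 = (1.05 − 0.00)/2 = 0.525 m; q_1 = 0.62 × 0.31 × 0.525 = 0.1009 m³/s
w_2 = (1.30 − 0.00)/2 = 0.65 m; q_2 = 1.23 × 1.72 × 0.65 = 1.375 m³/s
w_3 = (2.34 − 1.05)/2 = 0.645 m; q_3 = 1.40 × 1.87 × 0.645 = 1.689 m³/s
w_4 = (2.34 − 1.30)/2 = 0.52 m; q_4 = 0.50 × 0.35 × 0.52 = 0.09100 m³/s
Q = Σ qᵢ = 3.256 m³/s

3.26 m³/s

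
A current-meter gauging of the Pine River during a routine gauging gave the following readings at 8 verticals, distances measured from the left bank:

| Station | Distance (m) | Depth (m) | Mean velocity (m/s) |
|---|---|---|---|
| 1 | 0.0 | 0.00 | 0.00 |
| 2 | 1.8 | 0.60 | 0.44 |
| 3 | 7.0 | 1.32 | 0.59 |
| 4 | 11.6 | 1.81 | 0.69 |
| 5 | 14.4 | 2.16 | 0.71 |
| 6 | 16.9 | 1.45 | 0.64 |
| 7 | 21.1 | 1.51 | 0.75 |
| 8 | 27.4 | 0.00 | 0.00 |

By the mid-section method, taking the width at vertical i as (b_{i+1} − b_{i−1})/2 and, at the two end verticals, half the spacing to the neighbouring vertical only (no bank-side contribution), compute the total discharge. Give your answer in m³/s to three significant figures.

w_2 = (7.0 − 0.0)/2 = 3.5 m; q_2 = 0.44 × 0.60 × 3.5 = 0.9240 m³/s
w_3 = (11.6 − 1.8)/2 = 4.9 m; q_3 = 0.59 × 1.32 × 4.9 = 3.816 m³/s
w_4 = (14.4 − 7.0)/2 = 3.7 m; q_4 = 0.69 × 1.81 × 3.7 = 4.621 m³/s
w_5 = (16.9 − 11.6)/2 = 2.65 m; q_5 = 0.71 × 2.16 × 2.65 = 4.064 m³/s
w_6 = (21.1 − 14.4)/2 = 3.35 m; q_6 = 0.64 × 1.45 × 3.35 = 3.109 m³/s
w_7 = (27.4 − 16.9)/2 = 5.25 m; q_7 = 0.75 × 1.51 × 5.25 = 5.946 m³/s
Stations 1, 8 contribute zero (depth or velocity is 0).
Q = Σ qᵢ = 22.48 m³/s

22.5 m³/s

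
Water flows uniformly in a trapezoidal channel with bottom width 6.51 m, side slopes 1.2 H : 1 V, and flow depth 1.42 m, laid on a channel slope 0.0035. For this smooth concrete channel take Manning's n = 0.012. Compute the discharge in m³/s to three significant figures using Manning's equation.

60.0 m³/s

A = (b + z·y)·y = (6.51 + 1.2×1.42)×1.42 = 11.66 m²
P = b + 2y√(1+z²) = 6.51 + 2×1.42×√(1+1.2²) = 10.95 m
R = A/P = 11.66/10.95 = 1.066 m
Q = (1/n)·A·R^(2/3)·S^(1/2) = (1/0.012) × 11.66 × 1.066^(2/3) × 0.0035^(1/2) = 59.99 m³/s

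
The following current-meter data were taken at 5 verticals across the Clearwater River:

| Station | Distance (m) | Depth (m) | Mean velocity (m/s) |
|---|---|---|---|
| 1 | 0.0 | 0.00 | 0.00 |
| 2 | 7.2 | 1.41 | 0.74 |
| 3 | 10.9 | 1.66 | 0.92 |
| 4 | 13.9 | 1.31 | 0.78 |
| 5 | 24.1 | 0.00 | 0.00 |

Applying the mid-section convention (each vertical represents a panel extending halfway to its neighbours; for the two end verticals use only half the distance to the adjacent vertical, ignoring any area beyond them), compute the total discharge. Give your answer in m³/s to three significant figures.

w_2 = (10.9 − 0.0)/2 = 5.45 m; q_2 = 0.74 × 1.41 × 5.45 = 5.687 m³/s
w_3 = (13.9 − 7.2)/2 = 3.35 m; q_3 = 0.92 × 1.66 × 3.35 = 5.116 m³/s
w_4 = (24.1 − 10.9)/2 = 6.6 m; q_4 = 0.78 × 1.31 × 6.6 = 6.744 m³/s
Stations 1, 5 contribute zero (depth or velocity is 0).
Q = Σ qᵢ = 17.55 m³/s

17.5 m³/s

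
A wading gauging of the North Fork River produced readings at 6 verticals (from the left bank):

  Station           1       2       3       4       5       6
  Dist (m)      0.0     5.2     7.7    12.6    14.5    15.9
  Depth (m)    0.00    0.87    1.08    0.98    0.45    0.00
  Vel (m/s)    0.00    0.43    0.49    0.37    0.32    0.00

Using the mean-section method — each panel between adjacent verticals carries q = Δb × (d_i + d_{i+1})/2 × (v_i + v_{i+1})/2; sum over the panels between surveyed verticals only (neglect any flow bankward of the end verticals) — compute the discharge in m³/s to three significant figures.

Panel 1-2: Δb = 5.2 m, d̄ = (0.00+0.87)/2 = 0.435, v̄ = (0.00+0.43)/2 = 0.215 → q = 5.2×0.435×0.215 = 0.4863 m³/s
Panel 2-3: Δb = 2.5 m, d̄ = (0.87+1.08)/2 = 0.975, v̄ = (0.43+0.49)/2 = 0.46 → q = 2.5×0.975×0.46 = 1.121 m³/s
Panel 3-4: Δb = 4.9 m, d̄ = (1.08+0.98)/2 = 1.03, v̄ = (0.49+0.37)/2 = 0.43 → q = 4.9×1.03×0.43 = 2.170 m³/s
Panel 4-5: Δb = 1.9 m, d̄ = (0.98+0.45)/2 = 0.715, v̄ = (0.37+0.32)/2 = 0.345 → q = 1.9×0.715×0.345 = 0.4687 m³/s
Panel 5-6: Δb = 1.4 m, d̄ = (0.45+0.00)/2 = 0.225, v̄ = (0.32+0.00)/2 = 0.16 → q = 1.4×0.225×0.16 = 0.05040 m³/s
Q = Σ q = 4.297 m³/s

4.30 m³/s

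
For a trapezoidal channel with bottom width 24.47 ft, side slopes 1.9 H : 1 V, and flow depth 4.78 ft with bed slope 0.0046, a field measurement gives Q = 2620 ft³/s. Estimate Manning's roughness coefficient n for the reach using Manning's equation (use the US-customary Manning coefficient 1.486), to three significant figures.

A = (b + z·y)·y = (24.47 + 1.9×4.78)×4.78 = 160.4 ft²
P = b + 2y√(1+z²) = 24.47 + 2×4.78×√(1+1.9²) = 45.00 ft
R = A/P = 160.4/45.00 = 3.564 ft
n = (1.486/Q)·A·R^(2/3)·S^(1/2) = (1.486/2620) × 160.4 × 2.333 × 0.06782 = 0.01440

0.0144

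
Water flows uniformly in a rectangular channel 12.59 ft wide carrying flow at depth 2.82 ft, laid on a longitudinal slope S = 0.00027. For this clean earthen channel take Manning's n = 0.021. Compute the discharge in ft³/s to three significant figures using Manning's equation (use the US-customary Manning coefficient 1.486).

64.4 ft³/s

A = b·y = 12.59 × 2.82 = 35.50 ft²
P = b + 2y = 12.59 + 2×2.82 = 18.23 ft
R = A/P = 35.50/18.23 = 1.948 ft
Q = (1.486/n)·A·R^(2/3)·S^(1/2) = (1.486/0.021) × 35.50 × 1.948^(2/3) × 0.00027^(1/2) = 64.38 ft³/s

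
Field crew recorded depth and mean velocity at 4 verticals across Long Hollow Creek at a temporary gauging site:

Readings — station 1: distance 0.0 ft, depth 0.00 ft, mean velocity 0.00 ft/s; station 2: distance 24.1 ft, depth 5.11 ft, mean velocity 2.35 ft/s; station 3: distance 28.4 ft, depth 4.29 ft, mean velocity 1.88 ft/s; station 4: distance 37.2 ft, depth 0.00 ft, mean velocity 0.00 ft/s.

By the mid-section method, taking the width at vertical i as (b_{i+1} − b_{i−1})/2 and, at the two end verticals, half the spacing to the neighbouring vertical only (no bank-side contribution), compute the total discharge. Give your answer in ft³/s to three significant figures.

223 ft³/s

w_2 = (28.4 − 0.0)/2 = 14.2 ft; q_2 = 2.35 × 5.11 × 14.2 = 170.5 ft³/s
w_3 = (37.2 − 24.1)/2 = 6.55 ft; q_3 = 1.88 × 4.29 × 6.55 = 52.83 ft³/s
Stations 1, 4 contribute zero (depth or velocity is 0).
Q = Σ qᵢ = 223.3 ft³/s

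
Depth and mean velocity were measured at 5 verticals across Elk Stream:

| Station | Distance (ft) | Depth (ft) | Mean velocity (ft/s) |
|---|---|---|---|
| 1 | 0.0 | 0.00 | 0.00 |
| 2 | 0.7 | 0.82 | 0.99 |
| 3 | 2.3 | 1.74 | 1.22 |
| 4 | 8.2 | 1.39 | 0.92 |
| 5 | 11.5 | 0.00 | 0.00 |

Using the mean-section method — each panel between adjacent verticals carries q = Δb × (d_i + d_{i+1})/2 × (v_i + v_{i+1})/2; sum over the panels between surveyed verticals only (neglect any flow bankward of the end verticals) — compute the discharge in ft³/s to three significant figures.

13.3 ft³/s

Panel 1-2: Δb = 0.7 ft, d̄ = (0.00+0.82)/2 = 0.41, v̄ = (0.00+0.99)/2 = 0.495 → q = 0.7×0.41×0.495 = 0.1421 ft³/s
Panel 2-3: Δb = 1.6 ft, d̄ = (0.82+1.74)/2 = 1.28, v̄ = (0.99+1.22)/2 = 1.105 → q = 1.6×1.28×1.105 = 2.263 ft³/s
Panel 3-4: Δb = 5.9 ft, d̄ = (1.74+1.39)/2 = 1.565, v̄ = (1.22+0.92)/2 = 1.07 → q = 5.9×1.565×1.07 = 9.880 ft³/s
Panel 4-5: Δb = 3.3 ft, d̄ = (1.39+0.00)/2 = 0.695, v̄ = (0.92+0.00)/2 = 0.46 → q = 3.3×0.695×0.46 = 1.055 ft³/s
Q = Σ q = 13.34 ft³/s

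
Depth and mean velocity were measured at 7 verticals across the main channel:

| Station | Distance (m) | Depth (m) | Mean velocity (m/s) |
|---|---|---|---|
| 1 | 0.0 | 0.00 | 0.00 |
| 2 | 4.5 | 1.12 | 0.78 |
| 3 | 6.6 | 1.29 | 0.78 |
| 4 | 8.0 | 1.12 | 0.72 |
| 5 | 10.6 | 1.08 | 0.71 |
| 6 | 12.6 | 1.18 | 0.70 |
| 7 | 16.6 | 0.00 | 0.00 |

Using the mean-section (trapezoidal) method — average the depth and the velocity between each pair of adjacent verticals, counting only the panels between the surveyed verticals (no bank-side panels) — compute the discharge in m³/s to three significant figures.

8.69 m³/s

Panel 1-2: Δb = 4.5 m, d̄ = (0.00+1.12)/2 = 0.56, v̄ = (0.00+0.78)/2 = 0.39 → q = 4.5×0.56×0.39 = 0.9828 m³/s
Panel 2-3: Δb = 2.1 m, d̄ = (1.12+1.29)/2 = 1.205, v̄ = (0.78+0.78)/2 = 0.78 → q = 2.1×1.205×0.78 = 1.974 m³/s
Panel 3-4: Δb = 1.4 m, d̄ = (1.29+1.12)/2 = 1.205, v̄ = (0.78+0.72)/2 = 0.75 → q = 1.4×1.205×0.75 = 1.265 m³/s
Panel 4-5: Δb = 2.6 m, d̄ = (1.12+1.08)/2 = 1.1, v̄ = (0.72+0.71)/2 = 0.715 → q = 2.6×1.1×0.715 = 2.045 m³/s
Panel 5-6: Δb = 2 m, d̄ = (1.08+1.18)/2 = 1.13, v̄ = (0.71+0.70)/2 = 0.705 → q = 2×1.13×0.705 = 1.593 m³/s
Panel 6-7: Δb = 4 m, d̄ = (1.18+0.00)/2 = 0.59, v̄ = (0.70+0.00)/2 = 0.35 → q = 4×0.59×0.35 = 0.8260 m³/s
Q = Σ q = 8.686 m³/s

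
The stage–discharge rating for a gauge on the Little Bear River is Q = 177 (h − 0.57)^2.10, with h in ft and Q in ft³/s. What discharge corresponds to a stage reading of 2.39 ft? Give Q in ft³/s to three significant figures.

622 ft³/s

Q = 177 × (2.39 − 0.57)^2.10 = 177 × 1.82^2.10 = 622.5 ft³/s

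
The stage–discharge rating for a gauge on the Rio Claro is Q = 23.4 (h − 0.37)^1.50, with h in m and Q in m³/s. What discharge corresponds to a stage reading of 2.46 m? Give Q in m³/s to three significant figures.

Q = 23.4 × (2.46 − 0.37)^1.50 = 23.4 × 2.09^1.50 = 70.70 m³/s

70.7 m³/s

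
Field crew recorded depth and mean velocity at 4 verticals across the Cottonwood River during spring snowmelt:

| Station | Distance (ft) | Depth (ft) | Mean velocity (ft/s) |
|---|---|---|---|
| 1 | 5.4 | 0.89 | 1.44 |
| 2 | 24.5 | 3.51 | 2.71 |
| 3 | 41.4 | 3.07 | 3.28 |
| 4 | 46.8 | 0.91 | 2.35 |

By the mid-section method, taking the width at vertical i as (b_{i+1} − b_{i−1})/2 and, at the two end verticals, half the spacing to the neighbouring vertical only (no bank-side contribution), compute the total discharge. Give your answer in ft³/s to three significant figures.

w_1 = (24.5 − 5.4)/2 = 9.55 ft; q_1 = 1.44 × 0.89 × 9.55 = 12.24 ft³/s
w_2 = (41.4 − 5.4)/2 = 18 ft; q_2 = 2.71 × 3.51 × 18 = 171.2 ft³/s
w_3 = (46.8 − 24.5)/2 = 11.15 ft; q_3 = 3.28 × 3.07 × 11.15 = 112.3 ft³/s
w_4 = (46.8 − 41.4)/2 = 2.7 ft; q_4 = 2.35 × 0.91 × 2.7 = 5.774 ft³/s
Q = Σ qᵢ = 301.5 ft³/s

302 ft³/s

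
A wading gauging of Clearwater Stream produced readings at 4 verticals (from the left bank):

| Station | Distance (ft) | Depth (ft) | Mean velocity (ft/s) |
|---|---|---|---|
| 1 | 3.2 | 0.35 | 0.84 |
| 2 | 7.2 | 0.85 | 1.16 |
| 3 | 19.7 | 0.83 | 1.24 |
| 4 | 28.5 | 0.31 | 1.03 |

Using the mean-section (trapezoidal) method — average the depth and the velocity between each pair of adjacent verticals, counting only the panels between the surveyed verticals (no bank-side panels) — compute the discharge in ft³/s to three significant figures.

Panel 1-2: Δb = 4 ft, d̄ = (0.35+0.85)/2 = 0.6, v̄ = (0.84+1.16)/2 = 1 → q = 4×0.6×1 = 2.400 ft³/s
Panel 2-3: Δb = 12.5 ft, d̄ = (0.85+0.83)/2 = 0.84, v̄ = (1.16+1.24)/2 = 1.2 → q = 12.5×0.84×1.2 = 12.60 ft³/s
Panel 3-4: Δb = 8.8 ft, d̄ = (0.83+0.31)/2 = 0.57, v̄ = (1.24+1.03)/2 = 1.135 → q = 8.8×0.57×1.135 = 5.693 ft³/s
Q = Σ q = 20.69 ft³/s

20.7 ft³/s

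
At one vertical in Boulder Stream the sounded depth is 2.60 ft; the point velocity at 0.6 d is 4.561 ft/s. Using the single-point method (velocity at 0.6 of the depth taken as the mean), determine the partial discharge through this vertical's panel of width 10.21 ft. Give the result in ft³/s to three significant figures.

v̄ = v₀.₆ = 4.561 ft/s
q = v̄ × d × w = 4.561 × 2.60 × 10.21 = 121.1 ft³/s

121 ft³/s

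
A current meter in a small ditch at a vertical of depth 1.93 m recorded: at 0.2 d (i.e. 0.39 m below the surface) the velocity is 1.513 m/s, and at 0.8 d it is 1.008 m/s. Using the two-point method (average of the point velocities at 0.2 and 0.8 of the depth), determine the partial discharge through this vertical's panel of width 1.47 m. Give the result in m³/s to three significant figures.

v̄ = (1.513 + 1.008) / 2 = 1.261 m/s
q = v̄ × d × w = 1.261 × 1.93 × 1.47 = 3.576 m³/s

3.58 m³/s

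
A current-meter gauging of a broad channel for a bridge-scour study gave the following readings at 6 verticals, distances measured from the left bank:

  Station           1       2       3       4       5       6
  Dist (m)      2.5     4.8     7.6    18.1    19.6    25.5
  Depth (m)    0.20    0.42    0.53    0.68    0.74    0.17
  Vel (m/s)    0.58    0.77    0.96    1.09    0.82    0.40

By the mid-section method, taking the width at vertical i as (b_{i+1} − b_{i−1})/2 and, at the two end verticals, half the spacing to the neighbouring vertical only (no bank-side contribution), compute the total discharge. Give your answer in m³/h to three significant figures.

w_1 = (4.8 − 2.5)/2 = 1.15 m; q_1 = 0.58 × 0.20 × 1.15 = 0.1334 m³/s
w_2 = (7.6 − 2.5)/2 = 2.55 m; q_2 = 0.77 × 0.42 × 2.55 = 0.8247 m³/s
w_3 = (18.1 − 4.8)/2 = 6.65 m; q_3 = 0.96 × 0.53 × 6.65 = 3.384 m³/s
w_4 = (19.6 − 7.6)/2 = 6 m; q_4 = 1.09 × 0.68 × 6 = 4.447 m³/s
w_5 = (25.5 − 18.1)/2 = 3.7 m; q_5 = 0.82 × 0.74 × 3.7 = 2.245 m³/s
w_6 = (25.5 − 19.6)/2 = 2.95 m; q_6 = 0.40 × 0.17 × 2.95 = 0.2006 m³/s
Q = Σ qᵢ = 11.23 m³/s
= 11.23 × 3600 = 40440 m³/h

40400 m³/h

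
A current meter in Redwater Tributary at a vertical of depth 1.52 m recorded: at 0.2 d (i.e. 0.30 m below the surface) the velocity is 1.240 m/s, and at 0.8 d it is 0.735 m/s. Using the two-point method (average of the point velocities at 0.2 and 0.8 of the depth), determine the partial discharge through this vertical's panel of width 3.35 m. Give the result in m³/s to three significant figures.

5.03 m³/s

v̄ = (1.240 + 0.735) / 2 = 0.9875 m/s
q = v̄ × d × w = 0.9875 × 1.52 × 3.35 = 5.028 m³/s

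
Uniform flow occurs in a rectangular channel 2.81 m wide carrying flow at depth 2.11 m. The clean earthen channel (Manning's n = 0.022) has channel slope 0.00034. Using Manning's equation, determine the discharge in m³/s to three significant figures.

4.44 m³/s

A = b·y = 2.81 × 2.11 = 5.929 m²
P = b + 2y = 2.81 + 2×2.11 = 7.030 m
R = A/P = 5.929/7.030 = 0.8434 m
Q = (1/n)·A·R^(2/3)·S^(1/2) = (1/0.022) × 5.929 × 0.8434^(2/3) × 0.00034^(1/2) = 4.436 m³/s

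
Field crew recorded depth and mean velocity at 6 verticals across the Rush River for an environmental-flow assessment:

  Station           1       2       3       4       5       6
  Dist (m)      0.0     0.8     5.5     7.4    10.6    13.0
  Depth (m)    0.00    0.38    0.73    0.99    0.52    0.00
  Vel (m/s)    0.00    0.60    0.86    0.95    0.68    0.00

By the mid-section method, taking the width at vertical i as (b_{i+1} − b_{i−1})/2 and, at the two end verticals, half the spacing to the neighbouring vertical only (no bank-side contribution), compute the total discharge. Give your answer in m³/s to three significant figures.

6.09 m³/s

w_2 = (5.5 − 0.0)/2 = 2.75 m; q_2 = 0.60 × 0.38 × 2.75 = 0.6270 m³/s
w_3 = (7.4 − 0.8)/2 = 3.3 m; q_3 = 0.86 × 0.73 × 3.3 = 2.072 m³/s
w_4 = (10.6 − 5.5)/2 = 2.55 m; q_4 = 0.95 × 0.99 × 2.55 = 2.398 m³/s
w_5 = (13.0 − 7.4)/2 = 2.8 m; q_5 = 0.68 × 0.52 × 2.8 = 0.9901 m³/s
Stations 1, 6 contribute zero (depth or velocity is 0).
Q = Σ qᵢ = 6.087 m³/s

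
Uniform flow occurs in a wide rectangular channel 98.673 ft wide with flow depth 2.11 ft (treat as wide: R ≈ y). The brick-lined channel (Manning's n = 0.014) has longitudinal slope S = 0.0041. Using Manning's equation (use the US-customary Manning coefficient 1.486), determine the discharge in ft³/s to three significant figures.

2330 ft³/s

A = b·y = 98.673 × 2.11 = 208.2 ft²
Wide channel: R ≈ y = 2.11 ft
Q = (1.486/n)·A·R^(2/3)·S^(1/2) = (1.486/0.014) × 208.2 × 2.110^(2/3) × 0.0041^(1/2) = 2328 ft³/s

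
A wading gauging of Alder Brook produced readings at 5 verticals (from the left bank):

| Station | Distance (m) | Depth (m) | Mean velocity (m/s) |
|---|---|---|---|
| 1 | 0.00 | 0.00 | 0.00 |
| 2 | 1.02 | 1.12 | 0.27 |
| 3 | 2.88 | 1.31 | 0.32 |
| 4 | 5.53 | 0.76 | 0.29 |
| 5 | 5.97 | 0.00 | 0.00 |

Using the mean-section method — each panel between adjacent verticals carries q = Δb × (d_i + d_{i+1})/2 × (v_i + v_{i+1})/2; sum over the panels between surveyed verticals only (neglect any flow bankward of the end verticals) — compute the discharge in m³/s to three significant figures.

1.60 m³/s

Panel 1-2: Δb = 1.02 m, d̄ = (0.00+1.12)/2 = 0.56, v̄ = (0.00+0.27)/2 = 0.135 → q = 1.02×0.56×0.135 = 0.07711 m³/s
Panel 2-3: Δb = 1.86 m, d̄ = (1.12+1.31)/2 = 1.215, v̄ = (0.27+0.32)/2 = 0.295 → q = 1.86×1.215×0.295 = 0.6667 m³/s
Panel 3-4: Δb = 2.65 m, d̄ = (1.31+0.76)/2 = 1.035, v̄ = (0.32+0.29)/2 = 0.305 → q = 2.65×1.035×0.305 = 0.8365 m³/s
Panel 4-5: Δb = 0.44 m, d̄ = (0.76+0.00)/2 = 0.38, v̄ = (0.29+0.00)/2 = 0.145 → q = 0.44×0.38×0.145 = 0.02424 m³/s
Q = Σ q = 1.605 m³/s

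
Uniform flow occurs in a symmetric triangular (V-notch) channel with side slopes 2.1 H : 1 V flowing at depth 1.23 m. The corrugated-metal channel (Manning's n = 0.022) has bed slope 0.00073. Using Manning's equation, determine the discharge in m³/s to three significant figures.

2.64 m³/s

A = z·y² = 2.1×1.23² = 3.177 m²
P = 2y√(1+z²) = 2×1.23×√(1+2.1²) = 5.722 m
R = A/P = 3.177/5.722 = 0.5553 m
Q = (1/n)·A·R^(2/3)·S^(1/2) = (1/0.022) × 3.177 × 0.5553^(2/3) × 0.00073^(1/2) = 2.636 m³/s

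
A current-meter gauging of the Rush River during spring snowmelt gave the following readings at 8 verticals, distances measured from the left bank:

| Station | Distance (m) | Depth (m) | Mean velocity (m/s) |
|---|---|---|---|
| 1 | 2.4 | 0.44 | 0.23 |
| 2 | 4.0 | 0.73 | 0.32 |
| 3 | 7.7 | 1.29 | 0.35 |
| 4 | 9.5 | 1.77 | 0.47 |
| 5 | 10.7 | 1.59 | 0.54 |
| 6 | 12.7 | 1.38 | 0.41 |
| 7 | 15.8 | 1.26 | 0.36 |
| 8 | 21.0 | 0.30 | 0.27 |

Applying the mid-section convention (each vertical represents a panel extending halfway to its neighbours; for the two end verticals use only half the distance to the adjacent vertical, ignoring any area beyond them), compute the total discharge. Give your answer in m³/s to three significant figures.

w_1 = (4.0 − 2.4)/2 = 0.8 m; q_1 = 0.23 × 0.44 × 0.8 = 0.08096 m³/s
w_2 = (7.7 − 2.4)/2 = 2.65 m; q_2 = 0.32 × 0.73 × 2.65 = 0.6190 m³/s
w_3 = (9.5 − 4.0)/2 = 2.75 m; q_3 = 0.35 × 1.29 × 2.75 = 1.242 m³/s
w_4 = (10.7 − 7.7)/2 = 1.5 m; q_4 = 0.47 × 1.77 × 1.5 = 1.248 m³/s
w_5 = (12.7 − 9.5)/2 = 1.6 m; q_5 = 0.54 × 1.59 × 1.6 = 1.374 m³/s
w_6 = (15.8 − 10.7)/2 = 2.55 m; q_6 = 0.41 × 1.38 × 2.55 = 1.443 m³/s
w_7 = (21.0 − 12.7)/2 = 4.15 m; q_7 = 0.36 × 1.26 × 4.15 = 1.882 m³/s
w_8 = (21.0 − 15.8)/2 = 2.6 m; q_8 = 0.27 × 0.30 × 2.6 = 0.2106 m³/s
Q = Σ qᵢ = 8.099 m³/s

8.10 m³/s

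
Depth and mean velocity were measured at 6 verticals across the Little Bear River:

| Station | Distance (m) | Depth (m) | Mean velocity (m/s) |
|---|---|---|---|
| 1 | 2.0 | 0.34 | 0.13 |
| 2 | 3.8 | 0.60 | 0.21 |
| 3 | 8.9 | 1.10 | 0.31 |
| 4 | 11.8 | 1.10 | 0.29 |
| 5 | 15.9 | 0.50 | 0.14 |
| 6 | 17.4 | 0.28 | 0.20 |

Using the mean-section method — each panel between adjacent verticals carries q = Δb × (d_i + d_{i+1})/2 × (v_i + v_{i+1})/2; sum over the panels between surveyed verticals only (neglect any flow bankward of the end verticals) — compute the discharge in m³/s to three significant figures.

Panel 1-2: Δb = 1.8 m, d̄ = (0.34+0.60)/2 = 0.47, v̄ = (0.13+0.21)/2 = 0.17 → q = 1.8×0.47×0.17 = 0.1438 m³/s
Panel 2-3: Δb = 5.1 m, d̄ = (0.60+1.10)/2 = 0.85, v̄ = (0.21+0.31)/2 = 0.26 → q = 5.1×0.85×0.26 = 1.127 m³/s
Panel 3-4: Δb = 2.9 m, d̄ = (1.10+1.10)/2 = 1.1, v̄ = (0.31+0.29)/2 = 0.3 → q = 2.9×1.1×0.3 = 0.9570 m³/s
Panel 4-5: Δb = 4.1 m, d̄ = (1.10+0.50)/2 = 0.8, v̄ = (0.29+0.14)/2 = 0.215 → q = 4.1×0.8×0.215 = 0.7052 m³/s
Panel 5-6: Δb = 1.5 m, d̄ = (0.50+0.28)/2 = 0.39, v̄ = (0.14+0.20)/2 = 0.17 → q = 1.5×0.39×0.17 = 0.09945 m³/s
Q = Σ q = 3.033 m³/s

3.03 m³/s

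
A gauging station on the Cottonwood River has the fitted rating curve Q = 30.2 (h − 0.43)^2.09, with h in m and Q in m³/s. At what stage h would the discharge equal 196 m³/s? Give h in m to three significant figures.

h − h₀ = (Q/C)^(1/b) = (196/30.2)^(1/2.09) = 2.447 m
h = 0.43 + 2.447 = 2.877 m

2.88 m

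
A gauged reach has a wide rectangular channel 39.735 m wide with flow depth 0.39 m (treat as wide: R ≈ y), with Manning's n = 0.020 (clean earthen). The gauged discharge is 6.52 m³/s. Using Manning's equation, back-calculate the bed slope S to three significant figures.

0.000249

A = b·y = 39.735 × 0.39 = 15.50 m²
Wide channel: R ≈ y = 0.39 m
S = (Q·n / (1·A·R^(2/3)))² = (6.52×0.020 / (1×15.50×0.5338))² = 0.0002485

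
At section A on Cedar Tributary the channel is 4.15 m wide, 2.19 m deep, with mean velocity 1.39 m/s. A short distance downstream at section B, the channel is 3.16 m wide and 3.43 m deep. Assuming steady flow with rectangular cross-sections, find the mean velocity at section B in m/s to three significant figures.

1.17 m/s

Q = A₁V₁ = (4.15×2.19) × 1.39 = 12.63 m³/s
A₂ = 3.16 × 3.43 = 10.84 m²
V₂ = Q/A₂ = 12.63/10.84 = 1.166 m/s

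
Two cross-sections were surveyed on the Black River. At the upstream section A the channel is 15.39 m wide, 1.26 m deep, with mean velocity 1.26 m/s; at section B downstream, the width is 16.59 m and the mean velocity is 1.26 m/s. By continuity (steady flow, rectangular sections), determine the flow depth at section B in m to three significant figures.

1.17 m

Q = A₁V₁ = (15.39×1.26) × 1.26 = 24.43 m³/s
d₂ = Q/(b₂ V₂) = 24.43/(16.59×1.26) = 1.169 m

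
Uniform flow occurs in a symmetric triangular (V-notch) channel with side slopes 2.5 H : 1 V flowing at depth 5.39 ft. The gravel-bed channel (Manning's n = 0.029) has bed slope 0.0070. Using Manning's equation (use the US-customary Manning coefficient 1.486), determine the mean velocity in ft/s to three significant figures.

A = z·y² = 2.5×5.39² = 72.63 ft²
P = 2y√(1+z²) = 2×5.39×√(1+2.5²) = 29.03 ft
R = A/P = 72.63/29.03 = 2.502 ft
Q = (1.486/n)·A·R^(2/3)·S^(1/2) = (1.486/0.029) × 72.63 × 2.502^(2/3) × 0.0070^(1/2) = 573.9 ft³/s
V = Q/A = 573.9/72.63 = 7.902 ft/s

7.90 ft/s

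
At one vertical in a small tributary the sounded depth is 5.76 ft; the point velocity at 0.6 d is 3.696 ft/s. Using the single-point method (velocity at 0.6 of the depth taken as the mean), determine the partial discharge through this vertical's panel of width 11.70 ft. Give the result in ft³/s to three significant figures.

v̄ = v₀.₆ = 3.696 ft/s
q = v̄ × d × w = 3.696 × 5.76 × 11.70 = 249.1 ft³/s

249 ft³/s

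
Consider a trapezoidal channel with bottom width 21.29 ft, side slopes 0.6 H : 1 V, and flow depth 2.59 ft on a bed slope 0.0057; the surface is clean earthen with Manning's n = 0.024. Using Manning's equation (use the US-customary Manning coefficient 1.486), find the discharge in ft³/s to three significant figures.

A = (b + z·y)·y = (21.29 + 0.6×2.59)×2.59 = 59.17 ft²
P = b + 2y√(1+z²) = 21.29 + 2×2.59×√(1+0.6²) = 27.33 ft
R = A/P = 59.17/27.33 = 2.165 ft
Q = (1.486/n)·A·R^(2/3)·S^(1/2) = (1.486/0.024) × 59.17 × 2.165^(2/3) × 0.0057^(1/2) = 462.8 ft³/s

463 ft³/s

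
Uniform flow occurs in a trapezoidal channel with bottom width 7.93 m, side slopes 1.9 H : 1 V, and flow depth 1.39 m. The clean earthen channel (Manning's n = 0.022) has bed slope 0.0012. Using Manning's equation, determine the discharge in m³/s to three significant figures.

A = (b + z·y)·y = (7.93 + 1.9×1.39)×1.39 = 14.69 m²
P = b + 2y√(1+z²) = 7.93 + 2×1.39×√(1+1.9²) = 13.90 m
R = A/P = 14.69/13.90 = 1.057 m
Q = (1/n)·A·R^(2/3)·S^(1/2) = (1/0.022) × 14.69 × 1.057^(2/3) × 0.0012^(1/2) = 24.01 m³/s

24.0 m³/s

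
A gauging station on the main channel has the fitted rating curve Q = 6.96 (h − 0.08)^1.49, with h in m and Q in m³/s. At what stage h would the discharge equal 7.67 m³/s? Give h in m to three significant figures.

h − h₀ = (Q/C)^(1/b) = (7.67/6.96)^(1/1.49) = 1.067 m
h = 0.08 + 1.067 = 1.147 m

1.15 m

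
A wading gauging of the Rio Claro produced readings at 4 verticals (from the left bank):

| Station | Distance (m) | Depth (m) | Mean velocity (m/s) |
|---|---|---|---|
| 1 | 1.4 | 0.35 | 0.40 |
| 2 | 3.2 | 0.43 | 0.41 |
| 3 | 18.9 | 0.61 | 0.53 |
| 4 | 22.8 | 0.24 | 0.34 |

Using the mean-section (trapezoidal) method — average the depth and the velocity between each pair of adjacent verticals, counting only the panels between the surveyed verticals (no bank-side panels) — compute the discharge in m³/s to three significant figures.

Panel 1-2: Δb = 1.8 m, d̄ = (0.35+0.43)/2 = 0.39, v̄ = (0.40+0.41)/2 = 0.405 → q = 1.8×0.39×0.405 = 0.2843 m³/s
Panel 2-3: Δb = 15.7 m, d̄ = (0.43+0.61)/2 = 0.52, v̄ = (0.41+0.53)/2 = 0.47 → q = 15.7×0.52×0.47 = 3.837 m³/s
Panel 3-4: Δb = 3.9 m, d̄ = (0.61+0.24)/2 = 0.425, v̄ = (0.53+0.34)/2 = 0.435 → q = 3.9×0.425×0.435 = 0.7210 m³/s
Q = Σ q = 4.842 m³/s

4.84 m³/s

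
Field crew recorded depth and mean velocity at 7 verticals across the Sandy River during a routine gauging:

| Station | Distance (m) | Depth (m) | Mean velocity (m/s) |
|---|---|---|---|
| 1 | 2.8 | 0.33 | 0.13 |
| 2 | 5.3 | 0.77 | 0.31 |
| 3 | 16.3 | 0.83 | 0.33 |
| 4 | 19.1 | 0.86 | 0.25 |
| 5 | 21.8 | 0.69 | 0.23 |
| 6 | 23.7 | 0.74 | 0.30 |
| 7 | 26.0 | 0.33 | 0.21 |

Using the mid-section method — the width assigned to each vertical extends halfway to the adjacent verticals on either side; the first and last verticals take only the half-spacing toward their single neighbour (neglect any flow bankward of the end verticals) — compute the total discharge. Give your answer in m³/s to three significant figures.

w_1 = (5.3 − 2.8)/2 = 1.25 m; q_1 = 0.13 × 0.33 × 1.25 = 0.05363 m³/s
w_2 = (16.3 − 2.8)/2 = 6.75 m; q_2 = 0.31 × 0.77 × 6.75 = 1.611 m³/s
w_3 = (19.1 − 5.3)/2 = 6.9 m; q_3 = 0.33 × 0.83 × 6.9 = 1.890 m³/s
w_4 = (21.8 − 16.3)/2 = 2.75 m; q_4 = 0.25 × 0.86 × 2.75 = 0.5913 m³/s
w_5 = (23.7 − 19.1)/2 = 2.3 m; q_5 = 0.23 × 0.69 × 2.3 = 0.3650 m³/s
w_6 = (26.0 − 21.8)/2 = 2.1 m; q_6 = 0.30 × 0.74 × 2.1 = 0.4662 m³/s
w_7 = (26.0 − 23.7)/2 = 1.15 m; q_7 = 0.21 × 0.33 × 1.15 = 0.07970 m³/s
Q = Σ qᵢ = 5.057 m³/s

5.06 m³/s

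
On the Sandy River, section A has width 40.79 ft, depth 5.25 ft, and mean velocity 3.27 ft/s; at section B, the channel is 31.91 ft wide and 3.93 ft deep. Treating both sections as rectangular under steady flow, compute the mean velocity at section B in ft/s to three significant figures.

5.58 ft/s

Q = A₁V₁ = (40.79×5.25) × 3.27 = 700.3 ft³/s
A₂ = 31.91 × 3.93 = 125.4 ft²
V₂ = Q/A₂ = 700.3/125.4 = 5.584 ft/s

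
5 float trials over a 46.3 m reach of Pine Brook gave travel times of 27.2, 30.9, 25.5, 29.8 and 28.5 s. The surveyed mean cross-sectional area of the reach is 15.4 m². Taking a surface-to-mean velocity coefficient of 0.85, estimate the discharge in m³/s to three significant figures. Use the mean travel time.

t̄ = (27.2 + 30.9 + 25.5 + 29.8 + 28.5) / 5 = 28.38 s
v_surface = L / t̄ = 46.3 / 28.38 = 1.631 m/s
v_mean = 0.85 × 1.631 = 1.387 m/s
Q = A × v_mean = 15.4 × 1.387 = 21.36 m³/s

21.4 m³/s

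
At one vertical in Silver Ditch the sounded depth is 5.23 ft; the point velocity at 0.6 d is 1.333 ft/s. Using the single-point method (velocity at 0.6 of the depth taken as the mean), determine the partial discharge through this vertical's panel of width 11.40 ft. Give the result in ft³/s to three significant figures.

79.5 ft³/s

v̄ = v₀.₆ = 1.333 ft/s
q = v̄ × d × w = 1.333 × 5.23 × 11.40 = 79.48 ft³/s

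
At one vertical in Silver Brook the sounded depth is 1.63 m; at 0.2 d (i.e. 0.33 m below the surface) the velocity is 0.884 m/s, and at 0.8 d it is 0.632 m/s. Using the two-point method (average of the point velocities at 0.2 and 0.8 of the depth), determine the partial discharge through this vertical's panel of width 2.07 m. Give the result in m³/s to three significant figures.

v̄ = (0.884 + 0.632) / 2 = 0.7580 m/s
q = v̄ × d × w = 0.7580 × 1.63 × 2.07 = 2.558 m³/s

2.56 m³/s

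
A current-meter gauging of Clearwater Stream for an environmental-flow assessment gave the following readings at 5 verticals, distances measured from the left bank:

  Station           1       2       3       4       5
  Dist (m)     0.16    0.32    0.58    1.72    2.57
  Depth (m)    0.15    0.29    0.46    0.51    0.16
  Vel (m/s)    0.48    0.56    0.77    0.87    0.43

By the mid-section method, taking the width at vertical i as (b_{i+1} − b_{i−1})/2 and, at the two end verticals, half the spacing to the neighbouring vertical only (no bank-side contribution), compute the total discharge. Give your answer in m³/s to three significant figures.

w_1 = (0.32 − 0.16)/2 = 0.08 m; q_1 = 0.48 × 0.15 × 0.08 = 0.005760 m³/s
w_2 = (0.58 − 0.16)/2 = 0.21 m; q_2 = 0.56 × 0.29 × 0.21 = 0.03410 m³/s
w_3 = (1.72 − 0.32)/2 = 0.7 m; q_3 = 0.77 × 0.46 × 0.7 = 0.2479 m³/s
w_4 = (2.57 − 0.58)/2 = 0.995 m; q_4 = 0.87 × 0.51 × 0.995 = 0.4415 m³/s
w_5 = (2.57 − 1.72)/2 = 0.425 m; q_5 = 0.43 × 0.16 × 0.425 = 0.02924 m³/s
Q = Σ qᵢ = 0.7585 m³/s

0.759 m³/s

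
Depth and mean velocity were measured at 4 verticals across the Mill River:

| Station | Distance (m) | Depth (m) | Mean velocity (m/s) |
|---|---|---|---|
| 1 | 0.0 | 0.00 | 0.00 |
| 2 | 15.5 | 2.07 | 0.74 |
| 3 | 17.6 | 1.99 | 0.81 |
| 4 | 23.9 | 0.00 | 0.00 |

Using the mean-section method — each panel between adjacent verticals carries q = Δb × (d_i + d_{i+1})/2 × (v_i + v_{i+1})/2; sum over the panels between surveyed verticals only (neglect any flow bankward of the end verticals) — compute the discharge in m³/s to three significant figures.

Panel 1-2: Δb = 15.5 m, d̄ = (0.00+2.07)/2 = 1.035, v̄ = (0.00+0.74)/2 = 0.37 → q = 15.5×1.035×0.37 = 5.936 m³/s
Panel 2-3: Δb = 2.1 m, d̄ = (2.07+1.99)/2 = 2.03, v̄ = (0.74+0.81)/2 = 0.775 → q = 2.1×2.03×0.775 = 3.304 m³/s
Panel 3-4: Δb = 6.3 m, d̄ = (1.99+0.00)/2 = 0.995, v̄ = (0.81+0.00)/2 = 0.405 → q = 6.3×0.995×0.405 = 2.539 m³/s
Q = Σ q = 11.78 m³/s

11.8 m³/s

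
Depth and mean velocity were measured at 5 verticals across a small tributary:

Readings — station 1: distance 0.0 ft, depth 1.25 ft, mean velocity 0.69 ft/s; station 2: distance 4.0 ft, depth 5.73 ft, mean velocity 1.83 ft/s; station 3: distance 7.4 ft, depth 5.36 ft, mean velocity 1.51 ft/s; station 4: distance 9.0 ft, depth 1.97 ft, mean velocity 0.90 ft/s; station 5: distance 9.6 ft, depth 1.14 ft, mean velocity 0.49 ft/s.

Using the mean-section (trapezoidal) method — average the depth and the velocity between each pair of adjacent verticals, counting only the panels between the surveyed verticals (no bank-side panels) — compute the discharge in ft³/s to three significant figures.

56.8 ft³/s

Panel 1-2: Δb = 4 ft, d̄ = (1.25+5.73)/2 = 3.49, v̄ = (0.69+1.83)/2 = 1.26 → q = 4×3.49×1.26 = 17.59 ft³/s
Panel 2-3: Δb = 3.4 ft, d̄ = (5.73+5.36)/2 = 5.545, v̄ = (1.83+1.51)/2 = 1.67 → q = 3.4×5.545×1.67 = 31.48 ft³/s
Panel 3-4: Δb = 1.6 ft, d̄ = (5.36+1.97)/2 = 3.665, v̄ = (1.51+0.90)/2 = 1.205 → q = 1.6×3.665×1.205 = 7.066 ft³/s
Panel 4-5: Δb = 0.6 ft, d̄ = (1.97+1.14)/2 = 1.555, v̄ = (0.90+0.49)/2 = 0.695 → q = 0.6×1.555×0.695 = 0.6484 ft³/s
Q = Σ q = 56.79 ft³/s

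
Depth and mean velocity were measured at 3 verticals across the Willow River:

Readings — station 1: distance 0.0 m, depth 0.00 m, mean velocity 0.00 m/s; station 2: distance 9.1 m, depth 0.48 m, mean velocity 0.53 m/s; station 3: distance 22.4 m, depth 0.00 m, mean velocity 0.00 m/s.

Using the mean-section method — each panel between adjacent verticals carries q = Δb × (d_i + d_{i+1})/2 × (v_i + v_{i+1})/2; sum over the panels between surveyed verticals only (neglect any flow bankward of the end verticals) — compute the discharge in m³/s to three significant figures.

1.42 m³/s

Panel 1-2: Δb = 9.1 m, d̄ = (0.00+0.48)/2 = 0.24, v̄ = (0.00+0.53)/2 = 0.265 → q = 9.1×0.24×0.265 = 0.5788 m³/s
Panel 2-3: Δb = 13.3 m, d̄ = (0.48+0.00)/2 = 0.24, v̄ = (0.53+0.00)/2 = 0.265 → q = 13.3×0.24×0.265 = 0.8459 m³/s
Q = Σ q = 1.425 m³/s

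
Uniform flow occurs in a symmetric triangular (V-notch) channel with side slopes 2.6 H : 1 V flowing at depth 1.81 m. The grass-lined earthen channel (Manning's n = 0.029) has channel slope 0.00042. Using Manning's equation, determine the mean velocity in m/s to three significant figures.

0.631 m/s

A = z·y² = 2.6×1.81² = 8.518 m²
P = 2y√(1+z²) = 2×1.81×√(1+2.6²) = 10.08 m
R = A/P = 8.518/10.08 = 0.8447 m
Q = (1/n)·A·R^(2/3)·S^(1/2) = (1/0.029) × 8.518 × 0.8447^(2/3) × 0.00042^(1/2) = 5.379 m³/s
V = Q/A = 5.379/8.518 = 0.6315 m/s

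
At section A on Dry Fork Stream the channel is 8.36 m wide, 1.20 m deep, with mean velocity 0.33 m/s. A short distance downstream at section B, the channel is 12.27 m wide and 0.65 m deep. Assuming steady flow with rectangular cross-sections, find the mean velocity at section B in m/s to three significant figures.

Q = A₁V₁ = (8.36×1.20) × 0.33 = 3.311 m³/s
A₂ = 12.27 × 0.65 = 7.976 m²
V₂ = Q/A₂ = 3.311/7.976 = 0.4151 m/s

0.415 m/s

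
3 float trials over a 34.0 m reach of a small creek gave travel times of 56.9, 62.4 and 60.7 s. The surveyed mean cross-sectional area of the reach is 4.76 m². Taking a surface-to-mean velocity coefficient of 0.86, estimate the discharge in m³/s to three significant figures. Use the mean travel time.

t̄ = (56.9 + 62.4 + 60.7) / 3 = 60 s
v_surface = L / t̄ = 34.0 / 60 = 0.5667 m/s
v_mean = 0.86 × 0.5667 = 0.4873 m/s
Q = A × v_mean = 4.76 × 0.4873 = 2.320 m³/s

2.32 m³/s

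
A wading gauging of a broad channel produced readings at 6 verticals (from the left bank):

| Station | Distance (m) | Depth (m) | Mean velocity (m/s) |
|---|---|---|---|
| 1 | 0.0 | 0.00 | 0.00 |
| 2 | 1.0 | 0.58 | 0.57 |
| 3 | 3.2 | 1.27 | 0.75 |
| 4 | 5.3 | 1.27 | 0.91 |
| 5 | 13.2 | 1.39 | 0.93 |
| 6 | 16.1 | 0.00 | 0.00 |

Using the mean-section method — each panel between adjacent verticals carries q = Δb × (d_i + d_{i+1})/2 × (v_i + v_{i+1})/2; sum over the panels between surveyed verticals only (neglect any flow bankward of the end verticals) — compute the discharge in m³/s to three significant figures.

14.2 m³/s

Panel 1-2: Δb = 1 m, d̄ = (0.00+0.58)/2 = 0.29, v̄ = (0.00+0.57)/2 = 0.285 → q = 1×0.29×0.285 = 0.08265 m³/s
Panel 2-3: Δb = 2.2 m, d̄ = (0.58+1.27)/2 = 0.925, v̄ = (0.57+0.75)/2 = 0.66 → q = 2.2×0.925×0.66 = 1.343 m³/s
Panel 3-4: Δb = 2.1 m, d̄ = (1.27+1.27)/2 = 1.27, v̄ = (0.75+0.91)/2 = 0.83 → q = 2.1×1.27×0.83 = 2.214 m³/s
Panel 4-5: Δb = 7.9 m, d̄ = (1.27+1.39)/2 = 1.33, v̄ = (0.91+0.93)/2 = 0.92 → q = 7.9×1.33×0.92 = 9.666 m³/s
Panel 5-6: Δb = 2.9 m, d̄ = (1.39+0.00)/2 = 0.695, v̄ = (0.93+0.00)/2 = 0.465 → q = 2.9×0.695×0.465 = 0.9372 m³/s
Q = Σ q = 14.24 m³/s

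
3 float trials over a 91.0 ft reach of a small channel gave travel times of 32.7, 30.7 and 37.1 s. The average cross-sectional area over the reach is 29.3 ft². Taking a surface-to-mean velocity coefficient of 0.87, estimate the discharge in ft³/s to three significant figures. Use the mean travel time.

69.2 ft³/s

t̄ = (32.7 + 30.7 + 37.1) / 3 = 33.5 s
v_surface = L / t̄ = 91.0 / 33.5 = 2.716 ft/s
v_mean = 0.87 × 2.716 = 2.363 ft/s
Q = A × v_mean = 29.3 × 2.363 = 69.24 ft³/s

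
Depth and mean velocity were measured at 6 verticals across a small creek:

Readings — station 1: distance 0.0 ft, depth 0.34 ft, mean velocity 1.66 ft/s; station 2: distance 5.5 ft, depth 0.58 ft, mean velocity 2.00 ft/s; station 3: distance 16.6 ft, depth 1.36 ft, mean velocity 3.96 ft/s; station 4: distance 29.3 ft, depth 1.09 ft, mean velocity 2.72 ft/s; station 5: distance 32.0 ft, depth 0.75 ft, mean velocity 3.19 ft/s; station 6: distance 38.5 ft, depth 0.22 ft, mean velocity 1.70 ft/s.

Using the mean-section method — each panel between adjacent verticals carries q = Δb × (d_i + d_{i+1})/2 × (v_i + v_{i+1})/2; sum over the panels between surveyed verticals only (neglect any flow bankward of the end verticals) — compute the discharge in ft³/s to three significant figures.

104 ft³/s

Panel 1-2: Δb = 5.5 ft, d̄ = (0.34+0.58)/2 = 0.46, v̄ = (1.66+2.00)/2 = 1.83 → q = 5.5×0.46×1.83 = 4.630 ft³/s
Panel 2-3: Δb = 11.1 ft, d̄ = (0.58+1.36)/2 = 0.97, v̄ = (2.00+3.96)/2 = 2.98 → q = 11.1×0.97×2.98 = 32.09 ft³/s
Panel 3-4: Δb = 12.7 ft, d̄ = (1.36+1.09)/2 = 1.225, v̄ = (3.96+2.72)/2 = 3.34 → q = 12.7×1.225×3.34 = 51.96 ft³/s
Panel 4-5: Δb = 2.7 ft, d̄ = (1.09+0.75)/2 = 0.92, v̄ = (2.72+3.19)/2 = 2.955 → q = 2.7×0.92×2.955 = 7.340 ft³/s
Panel 5-6: Δb = 6.5 ft, d̄ = (0.75+0.22)/2 = 0.485, v̄ = (3.19+1.70)/2 = 2.445 → q = 6.5×0.485×2.445 = 7.708 ft³/s
Q = Σ q = 103.7 ft³/s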